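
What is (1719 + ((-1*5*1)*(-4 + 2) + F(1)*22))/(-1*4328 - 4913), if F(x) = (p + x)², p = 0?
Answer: -1751/9241 ≈ -0.18948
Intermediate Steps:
F(x) = x² (F(x) = (0 + x)² = x²)
(1719 + ((-1*5*1)*(-4 + 2) + F(1)*22))/(-1*4328 - 4913) = (1719 + ((-1*5*1)*(-4 + 2) + 1²*22))/(-1*4328 - 4913) = (1719 + (-5*1*(-2) + 1*22))/(-4328 - 4913) = (1719 + (-5*(-2) + 22))/(-9241) = (1719 + (10 + 22))*(-1/9241) = (1719 + 32)*(-1/9241) = 1751*(-1/9241) = -1751/9241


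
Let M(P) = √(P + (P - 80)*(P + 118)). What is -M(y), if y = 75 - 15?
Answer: -10*I*√35 ≈ -59.161*I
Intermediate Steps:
y = 60
M(P) = √(P + (-80 + P)*(118 + P))
-M(y) = -√(-9440 + 60² + 39*60) = -√(-9440 + 3600 + 2340) = -√(-3500) = -10*I*√35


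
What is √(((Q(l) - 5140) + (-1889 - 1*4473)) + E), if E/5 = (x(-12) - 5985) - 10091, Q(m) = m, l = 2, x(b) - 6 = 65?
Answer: 5*I*√3661 ≈ 302.53*I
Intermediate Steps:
x(b) = 71 (x(b) = 6 + 65 = 71)
E = -80025 (E = 5*((71 - 5985) - 10091) = 5*(-5914 - 10091) = 5*(-16005) = -80025)
√(((Q(l) - 5140) + (-1889 - 1*4473)) + E) = √(((2 - 5140) + (-1889 - 1*4473)) - 80025) = √((-5138 + (-1889 - 4473)) - 80025) = √((-5138 - 6362) - 80025) = √(-11500 - 80025) = √(-91525) = 5*I*√3661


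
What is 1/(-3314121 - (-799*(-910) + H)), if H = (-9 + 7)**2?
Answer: -1/4041215 ≈ -2.4745e-7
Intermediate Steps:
H = 4 (H = (-2)**2 = 4)
1/(-3314121 - (-799*(-910) + H)) = 1/(-3314121 - (-799*(-910) + 4)) = 1/(-3314121 - (727090 + 4)) = 1/(-3314121 - 1*727094) = 1/(-3314121 - 727094) = 1/(-4041215) = -1/4041215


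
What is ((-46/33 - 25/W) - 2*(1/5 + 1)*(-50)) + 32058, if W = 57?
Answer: 6724819/209 ≈ 32176.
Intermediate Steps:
((-46/33 - 25/W) - 2*(1/5 + 1)*(-50)) + 32058 = ((-46/33 - 25/57) - 2*(1/5 + 1)*(-50)) + 32058 = ((-46*1/33 - 25*1/57) - 2*(1/5 + 1)*(-50)) + 32058 = ((-46/33 - 25/57) - 2*6/5*(-50)) + 32058 = (-383/209 - 12/5*(-50)) + 32058 = (-383/209 + 120) + 32058 = 24697/209 + 32058 = 6724819/209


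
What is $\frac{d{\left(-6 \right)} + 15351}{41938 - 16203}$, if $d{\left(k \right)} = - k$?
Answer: $\frac{15357}{25735} \approx 0.59674$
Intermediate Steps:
$\frac{d{\left(-6 \right)} + 15351}{41938 - 16203} = \frac{\left(-1\right) \left(-6\right) + 15351}{41938 - 16203} = \frac{6 + 15351}{25735} = 15357 \cdot \frac{1}{25735} = \frac{15357}{25735}$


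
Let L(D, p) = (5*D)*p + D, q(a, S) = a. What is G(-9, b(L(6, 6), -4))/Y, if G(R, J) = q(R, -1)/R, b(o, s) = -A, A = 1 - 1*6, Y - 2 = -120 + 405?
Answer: 1/287 ≈ 0.0034843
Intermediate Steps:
Y = 287 (Y = 2 + (-120 + 405) = 2 + 285 = 287)
L(D, p) = D + 5*D*p (L(D, p) = 5*D*p + D = D + 5*D*p)
A = -5 (A = 1 - 6 = -5)
b(o, s) = 5 (b(o, s) = -1*(-5) = 5)
G(R, J) = 1 (G(R, J) = R/R = 1)
G(-9, b(L(6, 6), -4))/Y = 1/287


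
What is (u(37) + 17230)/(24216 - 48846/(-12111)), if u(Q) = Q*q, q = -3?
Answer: 69109403/97776274 ≈ 0.70681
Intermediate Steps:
u(Q) = -3*Q (u(Q) = Q*(-3) = -3*Q)
(u(37) + 17230)/(24216 - 48846/(-12111)) = (-3*37 + 17230)/(24216 - 48846/(-12111)) = (-111 + 17230)/(24216 - 48846*(-1/12111)) = 17119/(24216 + 16282/4037) = 17119/(97776274/4037) = 17119*(4037/97776274) = 69109403/97776274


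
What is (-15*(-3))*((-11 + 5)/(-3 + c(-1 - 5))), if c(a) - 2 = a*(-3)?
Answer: -270/17 ≈ -15.882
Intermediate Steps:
c(a) = 2 - 3*a (c(a) = 2 + a*(-3) = 2 - 3*a)
(-15*(-3))*((-11 + 5)/(-3 + c(-1 - 5))) = (-15*(-3))*((-11 + 5)/(-3 + (2 - 3*(-1 - 5)))) = 45*(-6/(-3 + (2 - 3*(-6)))) = 45*(-6/(-3 + (2 + 18))) = 45*(-6/(-3 + 20)) = 45*(-6/17) = -270/17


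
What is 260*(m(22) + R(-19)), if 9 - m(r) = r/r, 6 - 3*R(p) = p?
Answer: 12740/3 ≈ 4246.7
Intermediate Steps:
R(p) = 2 - p/3
m(r) = 8 (m(r) = 9 - r/r = 9 - 1*1 = 9 - 1 = 8)
260*(m(22) + R(-19)) = 260*(8 + (2 - 1/3*(-19))) = 260*(8 + (2 + 19/3)) = 260*(8 + 25/3) = 260*(49/3) = 12740/3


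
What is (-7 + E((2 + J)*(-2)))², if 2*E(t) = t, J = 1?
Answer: 100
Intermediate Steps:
E(t) = t/2
(-7 + E((2 + J)*(-2)))² = (-7 + ((2 + 1)*(-2))/2)² = (-7 + (3*(-2))/2)² = (-7 + (½)*(-6))² = (-7 - 3)² = (-10)² = 100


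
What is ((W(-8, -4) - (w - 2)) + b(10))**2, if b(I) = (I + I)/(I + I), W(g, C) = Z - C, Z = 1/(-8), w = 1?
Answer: 2209/64 ≈ 34.516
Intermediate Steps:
Z = -1/8 (Z = 1*(-1/8) = -1/8 ≈ -0.12500)
W(g, C) = -1/8 - C
b(I) = 1 (b(I) = (2*I)/((2*I)) = (2*I)*(1/(2*I)) = 1)
((W(-8, -4) - (w - 2)) + b(10))**2 = (((-1/8 - 1*(-4)) - (1 - 2)) + 1)**2 = (((-1/8 + 4) - (-1)) + 1)**2 = ((31/8 - 1*(-1)) + 1)**2 = ((31/8 + 1) + 1)**2 = (39/8 + 1)**2 = (47/8)**2 = 2209/64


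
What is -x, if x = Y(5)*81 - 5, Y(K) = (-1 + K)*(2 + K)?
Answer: -2263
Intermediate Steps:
x = 2263 (x = (-2 + 5 + 5²)*81 - 5 = (-2 + 5 + 25)*81 - 5 = 28*81 - 5 = 2268 - 5 = 2263)
-x = -1*2263 = -2263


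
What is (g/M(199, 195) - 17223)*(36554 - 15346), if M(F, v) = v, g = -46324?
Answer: -72209189272/195 ≈ -3.7030e+8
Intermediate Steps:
(g/M(199, 195) - 17223)*(36554 - 15346) = (-46324/195 - 17223)*(36554 - 15346) = (-46324*1/195 - 17223)*21208 = (-46324/195 - 17223)*21208 = -3404809/195*21208 = -72209189272/195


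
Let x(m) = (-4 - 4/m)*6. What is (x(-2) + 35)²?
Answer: 529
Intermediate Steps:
x(m) = -24 - 24/m
(x(-2) + 35)² = ((-24 - 24/(-2)) + 35)² = ((-24 - 24*(-½)) + 35)² = ((-24 + 12) + 35)² = (-12 + 35)² = 23² = 529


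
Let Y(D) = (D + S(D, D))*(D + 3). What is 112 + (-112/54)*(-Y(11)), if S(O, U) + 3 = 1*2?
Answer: 10864/27 ≈ 402.37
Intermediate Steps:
S(O, U) = -1 (S(O, U) = -3 + 1*2 = -3 + 2 = -1)
Y(D) = (-1 + D)*(3 + D) (Y(D) = (D - 1)*(D + 3) = (-1 + D)*(3 + D))
112 + (-112/54)*(-Y(11)) = 112 + (-112/54)*(-(-3 + 11² + 2*11)) = 112 + (-112*1/54)*(-(-3 + 121 + 22)) = 112 - (-56)*140/27 = 112 - 56/27*(-140) = 112 + 7840/27 = 10864/27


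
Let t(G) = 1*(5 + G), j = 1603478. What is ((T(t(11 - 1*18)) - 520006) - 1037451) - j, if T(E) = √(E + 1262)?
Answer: -3160935 + 6*√35 ≈ -3.1609e+6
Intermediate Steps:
t(G) = 5 + G
T(E) = √(1262 + E)
((T(t(11 - 1*18)) - 520006) - 1037451) - j = ((√(1262 + (5 + (11 - 1*18))) - 520006) - 1037451) - 1*1603478 = ((√(1262 + (5 + (11 - 18))) - 520006) - 1037451) - 1603478 = ((√(1262 + (5 - 7)) - 520006) - 1037451) - 1603478 = ((√(1262 - 2) - 520006) - 1037451) - 1603478 = ((√1260 - 520006) - 1037451) - 1603478 = ((6*√35 - 520006) - 1037451) - 1603478 = ((-520006 + 6*√35) - 1037451) - 1603478 = (-1557457 + 6*√35) - 1603478 = -3160935 + 6*√35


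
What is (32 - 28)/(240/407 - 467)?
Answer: -1628/189829 ≈ -0.0085761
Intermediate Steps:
(32 - 28)/(240/407 - 467) = 4/(240*(1/407) - 467) = 4/(240/407 - 467) = 4/(-189829/407) = 4*(-407/189829) = -1628/189829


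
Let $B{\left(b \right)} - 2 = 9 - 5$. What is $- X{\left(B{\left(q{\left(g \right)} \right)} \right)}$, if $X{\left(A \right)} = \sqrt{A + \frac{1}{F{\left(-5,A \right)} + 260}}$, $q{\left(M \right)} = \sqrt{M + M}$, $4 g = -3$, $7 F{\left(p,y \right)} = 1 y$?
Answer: $- \frac{\sqrt{20018438}}{1826} \approx -2.4503$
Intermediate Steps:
$F{\left(p,y \right)} = \frac{y}{7}$ ($F{\left(p,y \right)} = \frac{1 y}{7} = \frac{y}{7}$)
$g = - \frac{3}{4}$ ($g = \frac{1}{4} \left(-3\right) = - \frac{3}{4} \approx -0.75$)
$q{\left(M \right)} = \sqrt{2} \sqrt{M}$ ($q{\left(M \right)} = \sqrt{2 M} = \sqrt{2} \sqrt{M}$)
$B{\left(b \right)} = 6$ ($B{\left(b \right)} = 2 + \left(9 - 5\right) = 2 + 4 = 6$)
$X{\left(A \right)} = \sqrt{A + \frac{1}{260 + \frac{A}{7}}}$ ($X{\left(A \right)} = \sqrt{A + \frac{1}{\frac{A}{7} + 260}} = \sqrt{A + \frac{1}{260 + \frac{A}{7}}}$)
$- X{\left(B{\left(q{\left(g \right)} \right)} \right)} = - \sqrt{\frac{7 + 6 \left(1820 + 6\right)}{1820 + 6}} = - \sqrt{\frac{7 + 6 \cdot 1826}{1826}} = - \sqrt{\frac{7 + 10956}{1826}} = - \sqrt{\frac{1}{1826} \cdot 10963} = - \sqrt{\frac{10963}{1826}} = - \frac{\sqrt{20018438}}{1826}$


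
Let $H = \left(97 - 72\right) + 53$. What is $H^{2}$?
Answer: $6084$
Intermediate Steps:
$H = 78$ ($H = 25 + 53 = 78$)
$H^{2} = 78^{2} = 6084$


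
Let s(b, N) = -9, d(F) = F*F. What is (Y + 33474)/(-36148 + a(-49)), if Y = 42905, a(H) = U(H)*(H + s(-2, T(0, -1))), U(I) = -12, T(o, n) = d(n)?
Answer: -76379/35452 ≈ -2.1544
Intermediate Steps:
d(F) = F²
T(o, n) = n²
a(H) = 108 - 12*H (a(H) = -12*(H - 9) = -12*(-9 + H) = 108 - 12*H)
(Y + 33474)/(-36148 + a(-49)) = (42905 + 33474)/(-36148 + (108 - 12*(-49))) = 76379/(-36148 + (108 + 588)) = 76379/(-36148 + 696) = 76379/(-35452) = 76379*(-1/35452) = -76379/35452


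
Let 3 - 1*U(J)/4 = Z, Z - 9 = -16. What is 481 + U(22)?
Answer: 521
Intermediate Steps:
Z = -7 (Z = 9 - 16 = -7)
U(J) = 40 (U(J) = 12 - 4*(-7) = 12 + 28 = 40)
481 + U(22) = 481 + 40 = 521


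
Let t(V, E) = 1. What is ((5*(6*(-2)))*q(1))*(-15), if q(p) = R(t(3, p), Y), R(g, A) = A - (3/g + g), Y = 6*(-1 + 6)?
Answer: 23400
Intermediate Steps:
Y = 30 (Y = 6*5 = 30)
R(g, A) = A - g - 3/g (R(g, A) = A - (g + 3/g) = A + (-g - 3/g) = A - g - 3/g)
q(p) = 26 (q(p) = 30 - 1*1 - 3/1 = 30 - 1 - 3*1 = 30 - 1 - 3 = 26)
((5*(6*(-2)))*q(1))*(-15) = ((5*(6*(-2)))*26)*(-15) = ((5*(-12))*26)*(-15) = -60*26*(-15) = -1560*(-15) = 23400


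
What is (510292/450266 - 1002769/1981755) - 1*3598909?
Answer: -1605683375546311282/446158448415 ≈ -3.5989e+6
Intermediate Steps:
(510292/450266 - 1002769/1981755) - 1*3598909 = (510292*(1/450266) - 1002769*1/1981755) - 3598909 = (255146/225133 - 1002769/1981755) - 3598909 = 279880467953/446158448415 - 3598909 = -1605683375546311282/446158448415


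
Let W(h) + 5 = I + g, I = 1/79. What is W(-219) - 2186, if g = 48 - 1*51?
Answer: -173325/79 ≈ -2194.0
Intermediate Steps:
g = -3 (g = 48 - 51 = -3)
I = 1/79 ≈ 0.012658
W(h) = -631/79 (W(h) = -5 + (1/79 - 3) = -5 - 236/79 = -631/79)
W(-219) - 2186 = -631/79 - 2186 = -173325/79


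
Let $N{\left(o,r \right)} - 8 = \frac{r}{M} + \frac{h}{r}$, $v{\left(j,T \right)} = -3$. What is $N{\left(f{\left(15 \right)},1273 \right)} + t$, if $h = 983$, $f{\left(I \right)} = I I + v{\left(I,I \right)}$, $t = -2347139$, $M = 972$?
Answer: $- \frac{2904234049631}{1237356} \approx -2.3471 \cdot 10^{6}$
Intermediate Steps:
$f{\left(I \right)} = -3 + I^{2}$ ($f{\left(I \right)} = I I - 3 = I^{2} - 3 = -3 + I^{2}$)
$N{\left(o,r \right)} = 8 + \frac{983}{r} + \frac{r}{972}$ ($N{\left(o,r \right)} = 8 + \left(\frac{r}{972} + \frac{983}{r}\right) = 8 + \left(\frac{983}{r} + \frac{r}{972}\right) = 8 + \frac{983}{r} + \frac{r}{972}$)
$N{\left(f{\left(15 \right)},1273 \right)} + t = \left(8 + \frac{983}{1273} + \frac{1}{972} \cdot 1273\right) - 2347139 = \left(8 + 983 \cdot \frac{1}{1273} + \frac{1273}{972}\right) - 2347139 = \left(8 + \frac{983}{1273} + \frac{1273}{972}\right) - 2347139 = \frac{12474853}{1237356} - 2347139 = - \frac{2904234049631}{1237356}$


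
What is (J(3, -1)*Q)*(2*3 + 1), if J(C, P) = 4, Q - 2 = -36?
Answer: -952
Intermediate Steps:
Q = -34 (Q = 2 - 36 = -34)
(J(3, -1)*Q)*(2*3 + 1) = (4*(-34))*(2*3 + 1) = -136*(6 + 1) = -136*7 = -952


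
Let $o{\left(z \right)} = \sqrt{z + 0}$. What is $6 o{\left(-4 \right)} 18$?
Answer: $216 i \approx 216.0 i$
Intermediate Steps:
$o{\left(z \right)} = \sqrt{z}$
$6 o{\left(-4 \right)} 18 = 6 \sqrt{-4} \cdot 18 = 6 \cdot 2 i 18 = 12 i 18 = 216 i$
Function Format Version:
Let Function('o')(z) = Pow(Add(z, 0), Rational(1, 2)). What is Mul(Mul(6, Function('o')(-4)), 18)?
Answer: Mul(216, I) ≈ Mul(216.00, I)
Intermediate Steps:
Function('o')(z) = Pow(z, Rational(1, 2))
Mul(Mul(6, Function('o')(-4)), 18) = Mul(Mul(6, Pow(-4, Rational(1, 2))), 18) = Mul(Mul(6, Mul(2, I)), 18) = Mul(Mul(12, I), 18) = Mul(216, I)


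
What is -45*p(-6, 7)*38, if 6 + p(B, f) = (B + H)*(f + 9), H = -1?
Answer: 201780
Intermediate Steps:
p(B, f) = -6 + (-1 + B)*(9 + f) (p(B, f) = -6 + (B - 1)*(f + 9) = -6 + (-1 + B)*(9 + f))
-45*p(-6, 7)*38 = -45*(-15 - 1*7 + 9*(-6) - 6*7)*38 = -45*(-15 - 7 - 54 - 42)*38 = -45*(-118)*38 = 5310*38 = 201780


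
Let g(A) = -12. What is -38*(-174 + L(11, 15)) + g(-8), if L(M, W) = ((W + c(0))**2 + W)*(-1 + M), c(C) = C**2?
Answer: -84600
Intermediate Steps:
L(M, W) = (-1 + M)*(W + W**2) (L(M, W) = ((W + 0**2)**2 + W)*(-1 + M) = ((W + 0)**2 + W)*(-1 + M) = (W**2 + W)*(-1 + M) = (W + W**2)*(-1 + M) = (-1 + M)*(W + W**2))
-38*(-174 + L(11, 15)) + g(-8) = -38*(-174 + 15*(-1 + 11 - 1*15 + 11*15)) - 12 = -38*(-174 + 15*(-1 + 11 - 15 + 165)) - 12 = -38*(-174 + 15*160) - 12 = -38*(-174 + 2400) - 12 = -38*2226 - 12 = -84588 - 12 = -84600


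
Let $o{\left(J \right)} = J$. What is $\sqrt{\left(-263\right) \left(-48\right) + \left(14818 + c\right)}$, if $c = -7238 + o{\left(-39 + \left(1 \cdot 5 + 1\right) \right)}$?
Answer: $\sqrt{20171} \approx 142.02$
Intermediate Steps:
$c = -7271$ ($c = -7238 + \left(-39 + \left(1 \cdot 5 + 1\right)\right) = -7238 + \left(-39 + \left(5 + 1\right)\right) = -7238 + \left(-39 + 6\right) = -7238 - 33 = -7271$)
$\sqrt{\left(-263\right) \left(-48\right) + \left(14818 + c\right)} = \sqrt{\left(-263\right) \left(-48\right) + \left(14818 - 7271\right)} = \sqrt{12624 + 7547} = \sqrt{20171}$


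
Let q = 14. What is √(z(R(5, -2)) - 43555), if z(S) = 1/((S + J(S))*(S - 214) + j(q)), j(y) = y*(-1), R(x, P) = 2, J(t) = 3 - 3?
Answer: I*√8355765858/438 ≈ 208.7*I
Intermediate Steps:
J(t) = 0
j(y) = -y
z(S) = 1/(-14 + S*(-214 + S)) (z(S) = 1/((S + 0)*(S - 214) - 1*14) = 1/(S*(-214 + S) - 14) = 1/(-14 + S*(-214 + S)))
√(z(R(5, -2)) - 43555) = √(1/(-14 + 2² - 214*2) - 43555) = √(1/(-14 + 4 - 428) - 43555) = √(1/(-438) - 43555) = √(-1/438 - 43555) = √(-19077091/438) = I*√8355765858/438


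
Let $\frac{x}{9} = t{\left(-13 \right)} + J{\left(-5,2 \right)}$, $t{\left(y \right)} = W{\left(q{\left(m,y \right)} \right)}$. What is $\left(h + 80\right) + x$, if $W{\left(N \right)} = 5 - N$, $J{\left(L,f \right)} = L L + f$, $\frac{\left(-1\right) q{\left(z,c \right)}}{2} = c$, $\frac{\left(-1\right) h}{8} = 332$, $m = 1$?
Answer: $-2522$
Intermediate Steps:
$h = -2656$ ($h = \left(-8\right) 332 = -2656$)
$q{\left(z,c \right)} = - 2 c$
$J{\left(L,f \right)} = f + L^{2}$ ($J{\left(L,f \right)} = L^{2} + f = f + L^{2}$)
$t{\left(y \right)} = 5 + 2 y$ ($t{\left(y \right)} = 5 - - 2 y = 5 + 2 y$)
$x = 54$ ($x = 9 \left(\left(5 + 2 \left(-13\right)\right) + \left(2 + \left(-5\right)^{2}\right)\right) = 9 \left(\left(5 - 26\right) + \left(2 + 25\right)\right) = 9 \left(-21 + 27\right) = 9 \cdot 6 = 54$)
$\left(h + 80\right) + x = \left(-2656 + 80\right) + 54 = -2576 + 54 = -2522$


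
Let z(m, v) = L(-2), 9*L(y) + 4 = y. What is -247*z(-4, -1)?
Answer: 494/3 ≈ 164.67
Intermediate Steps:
L(y) = -4/9 + y/9
z(m, v) = -⅔ (z(m, v) = -4/9 + (⅑)*(-2) = -4/9 - 2/9 = -⅔)
-247*z(-4, -1) = -247*(-⅔) = 494/3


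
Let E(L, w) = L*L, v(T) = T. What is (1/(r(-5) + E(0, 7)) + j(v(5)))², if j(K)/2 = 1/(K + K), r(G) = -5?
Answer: 0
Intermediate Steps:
E(L, w) = L²
j(K) = 1/K (j(K) = 2/(K + K) = 2/((2*K)) = 2*(1/(2*K)) = 1/K)
(1/(r(-5) + E(0, 7)) + j(v(5)))² = (1/(-5 + 0²) + 1/5)² = (1/(-5 + 0) + ⅕)² = (1/(-5) + ⅕)² = (-⅕ + ⅕)² = 0² = 0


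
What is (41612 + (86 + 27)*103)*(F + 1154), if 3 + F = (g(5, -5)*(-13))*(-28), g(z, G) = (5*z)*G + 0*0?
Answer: -2361628599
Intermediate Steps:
g(z, G) = 5*G*z (g(z, G) = 5*G*z + 0 = 5*G*z)
F = -45503 (F = -3 + ((5*(-5)*5)*(-13))*(-28) = -3 - 125*(-13)*(-28) = -3 + 1625*(-28) = -3 - 45500 = -45503)
(41612 + (86 + 27)*103)*(F + 1154) = (41612 + (86 + 27)*103)*(-45503 + 1154) = (41612 + 113*103)*(-44349) = (41612 + 11639)*(-44349) = 53251*(-44349) = -2361628599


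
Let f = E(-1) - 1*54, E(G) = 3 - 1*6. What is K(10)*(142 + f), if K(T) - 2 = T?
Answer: 1020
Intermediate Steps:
E(G) = -3 (E(G) = 3 - 6 = -3)
K(T) = 2 + T
f = -57 (f = -3 - 1*54 = -3 - 54 = -57)
K(10)*(142 + f) = (2 + 10)*(142 - 57) = 12*85 = 1020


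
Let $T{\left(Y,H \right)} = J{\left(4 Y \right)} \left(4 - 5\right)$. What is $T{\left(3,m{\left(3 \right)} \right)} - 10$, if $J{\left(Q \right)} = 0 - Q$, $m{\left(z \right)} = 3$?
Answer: $2$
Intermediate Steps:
$J{\left(Q \right)} = - Q$
$T{\left(Y,H \right)} = 4 Y$ ($T{\left(Y,H \right)} = - 4 Y \left(4 - 5\right) = - 4 Y \left(-1\right) = 4 Y$)
$T{\left(3,m{\left(3 \right)} \right)} - 10 = 4 \cdot 3 - 10 = 12 - 10 = 2$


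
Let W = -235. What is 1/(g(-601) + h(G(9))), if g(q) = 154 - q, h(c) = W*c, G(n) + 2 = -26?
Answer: 1/7335 ≈ 0.00013633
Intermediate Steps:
G(n) = -28 (G(n) = -2 - 26 = -28)
h(c) = -235*c
1/(g(-601) + h(G(9))) = 1/((154 - 1*(-601)) - 235*(-28)) = 1/((154 + 601) + 6580) = 1/(755 + 6580) = 1/7335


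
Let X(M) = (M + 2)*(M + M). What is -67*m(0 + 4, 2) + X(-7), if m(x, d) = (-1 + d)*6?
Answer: -332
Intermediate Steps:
m(x, d) = -6 + 6*d
X(M) = 2*M*(2 + M) (X(M) = (2 + M)*(2*M) = 2*M*(2 + M))
-67*m(0 + 4, 2) + X(-7) = -67*(-6 + 6*2) + 2*(-7)*(2 - 7) = -67*(-6 + 12) + 2*(-7)*(-5) = -67*6 + 70 = -402 + 70 = -332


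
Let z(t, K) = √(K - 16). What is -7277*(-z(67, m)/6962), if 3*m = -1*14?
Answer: 7277*I*√186/20886 ≈ 4.7517*I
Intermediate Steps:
m = -14/3 (m = (-1*14)/3 = (⅓)*(-14) = -14/3 ≈ -4.6667)
z(t, K) = √(-16 + K)
-7277*(-z(67, m)/6962) = -7277*(-√(-16 - 14/3)/6962) = -7277*(-I*√186/20886) = -(-7277)*I*√186/20886 = 7277*I*√186/20886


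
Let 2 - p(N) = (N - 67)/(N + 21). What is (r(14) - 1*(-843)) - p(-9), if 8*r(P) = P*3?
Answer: 10079/12 ≈ 839.92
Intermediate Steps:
r(P) = 3*P/8 (r(P) = (P*3)/8 = (3*P)/8 = 3*P/8)
p(N) = 2 - (-67 + N)/(21 + N) (p(N) = 2 - (N - 67)/(N + 21) = 2 - (-67 + N)/(21 + N))
(r(14) - 1*(-843)) - p(-9) = ((3/8)*14 - 1*(-843)) - (109 - 9)/(21 - 9) = (21/4 + 843) - 100/12 = 3393/4 - 100/12 = 3393/4 - 1*25/3 = 3393/4 - 25/3 = 10079/12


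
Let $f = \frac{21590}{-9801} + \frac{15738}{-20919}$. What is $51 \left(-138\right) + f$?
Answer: $- \frac{481195584290}{68342373} \approx -7041.0$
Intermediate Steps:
$f = - \frac{201963116}{68342373}$ ($f = 21590 \left(- \frac{1}{9801}\right) + 15738 \left(- \frac{1}{20919}\right) = - \frac{21590}{9801} - \frac{5246}{6973} = - \frac{201963116}{68342373} \approx -2.9552$)
$51 \left(-138\right) + f = 51 \left(-138\right) - \frac{201963116}{68342373} = -7038 - \frac{201963116}{68342373} = - \frac{481195584290}{68342373}$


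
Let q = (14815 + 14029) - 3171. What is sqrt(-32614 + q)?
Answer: I*sqrt(6941) ≈ 83.313*I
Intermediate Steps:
q = 25673 (q = 28844 - 3171 = 25673)
sqrt(-32614 + q) = sqrt(-32614 + 25673) = sqrt(-6941) = I*sqrt(6941)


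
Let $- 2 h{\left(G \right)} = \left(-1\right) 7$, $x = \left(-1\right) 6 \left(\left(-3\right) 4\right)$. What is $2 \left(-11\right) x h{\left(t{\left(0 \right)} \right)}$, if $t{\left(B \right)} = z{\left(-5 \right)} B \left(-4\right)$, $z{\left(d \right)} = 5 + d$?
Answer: $-5544$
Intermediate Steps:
$t{\left(B \right)} = 0$ ($t{\left(B \right)} = \left(5 - 5\right) B \left(-4\right) = 0 B \left(-4\right) = 0 \left(-4\right) = 0$)
$x = 72$ ($x = \left(-6\right) \left(-12\right) = 72$)
$h{\left(G \right)} = \frac{7}{2}$ ($h{\left(G \right)} = - \frac{\left(-1\right) 7}{2} = \left(- \frac{1}{2}\right) \left(-7\right) = \frac{7}{2}$)
$2 \left(-11\right) x h{\left(t{\left(0 \right)} \right)} = 2 \left(-11\right) 72 \cdot \frac{7}{2} = \left(-22\right) 72 \cdot \frac{7}{2} = \left(-1584\right) \frac{7}{2} = -5544$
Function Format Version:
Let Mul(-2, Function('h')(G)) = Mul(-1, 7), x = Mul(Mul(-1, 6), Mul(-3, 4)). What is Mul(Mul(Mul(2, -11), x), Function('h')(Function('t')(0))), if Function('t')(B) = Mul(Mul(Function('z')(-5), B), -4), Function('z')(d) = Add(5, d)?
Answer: -5544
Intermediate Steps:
Function('t')(B) = 0 (Function('t')(B) = Mul(Mul(Add(5, -5), B), -4) = Mul(Mul(0, B), -4) = Mul(0, -4) = 0)
x = 72 (x = Mul(-6, -12) = 72)
Function('h')(G) = Rational(7, 2) (Function('h')(G) = Mul(Rational(-1, 2), Mul(-1, 7)) = Mul(Rational(-1, 2), -7) = Rational(7, 2))
Mul(Mul(Mul(2, -11), x), Function('h')(Function('t')(0))) = Mul(Mul(Mul(2, -11), 72), Rational(7, 2)) = Mul(Mul(-22, 72), Rational(7, 2)) = Mul(-1584, Rational(7, 2)) = -5544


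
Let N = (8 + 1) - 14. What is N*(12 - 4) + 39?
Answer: -1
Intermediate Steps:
N = -5 (N = 9 - 14 = -5)
N*(12 - 4) + 39 = -5*(12 - 4) + 39 = -5*8 + 39 = -40 + 39 = -1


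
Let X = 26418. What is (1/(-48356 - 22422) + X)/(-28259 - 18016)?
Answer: -1869813203/3275251950 ≈ -0.57089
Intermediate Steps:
(1/(-48356 - 22422) + X)/(-28259 - 18016) = (1/(-48356 - 22422) + 26418)/(-28259 - 18016) = (1/(-70778) + 26418)/(-46275) = (-1/70778 + 26418)*(-1/46275) = (1869813203/70778)*(-1/46275) = -1869813203/3275251950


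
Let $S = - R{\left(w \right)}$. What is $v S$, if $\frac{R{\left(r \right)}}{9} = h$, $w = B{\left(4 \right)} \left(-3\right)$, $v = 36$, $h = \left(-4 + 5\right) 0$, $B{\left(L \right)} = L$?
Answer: $0$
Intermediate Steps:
$h = 0$ ($h = 1 \cdot 0 = 0$)
$w = -12$ ($w = 4 \left(-3\right) = -12$)
$R{\left(r \right)} = 0$ ($R{\left(r \right)} = 9 \cdot 0 = 0$)
$S = 0$ ($S = \left(-1\right) 0 = 0$)
$v S = 36 \cdot 0 = 0$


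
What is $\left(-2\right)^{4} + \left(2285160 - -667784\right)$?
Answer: $2952960$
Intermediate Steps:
$\left(-2\right)^{4} + \left(2285160 - -667784\right) = 16 + \left(2285160 + 667784\right) = 16 + 2952944 = 2952960$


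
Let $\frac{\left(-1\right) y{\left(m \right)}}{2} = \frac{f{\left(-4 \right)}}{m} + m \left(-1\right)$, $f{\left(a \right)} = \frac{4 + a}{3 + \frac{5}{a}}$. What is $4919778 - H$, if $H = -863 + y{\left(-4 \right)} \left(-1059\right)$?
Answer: $4912169$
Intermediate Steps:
$f{\left(a \right)} = \frac{4 + a}{3 + \frac{5}{a}}$
$y{\left(m \right)} = 2 m$ ($y{\left(m \right)} = - 2 \left(\frac{\left(-4\right) \frac{1}{5 + 3 \left(-4\right)} \left(4 - 4\right)}{m} + m \left(-1\right)\right) = - 2 \left(\frac{\left(-4\right) \frac{1}{5 - 12} \cdot 0}{m} - m\right) = - 2 \left(\frac{\left(-4\right) \frac{1}{-7} \cdot 0}{m} - m\right) = - 2 \left(\frac{\left(-4\right) \left(- \frac{1}{7}\right) 0}{m} - m\right) = - 2 \left(\frac{0}{m} - m\right) = - 2 \left(0 - m\right) = - 2 \left(- m\right) = 2 m$)
$H = 7609$ ($H = -863 + 2 \left(-4\right) \left(-1059\right) = -863 - -8472 = -863 + 8472 = 7609$)
$4919778 - H = 4919778 - 7609 = 4912169$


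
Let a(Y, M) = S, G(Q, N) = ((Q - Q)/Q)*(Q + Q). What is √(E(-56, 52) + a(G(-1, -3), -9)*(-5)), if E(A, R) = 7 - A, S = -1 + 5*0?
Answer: 2*√17 ≈ 8.2462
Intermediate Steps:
S = -1 (S = -1 + 0 = -1)
G(Q, N) = 0 (G(Q, N) = (0/Q)*(2*Q) = 0*(2*Q) = 0)
a(Y, M) = -1
√(E(-56, 52) + a(G(-1, -3), -9)*(-5)) = √((7 - 1*(-56)) - 1*(-5)) = √((7 + 56) + 5) = √(63 + 5) = √68 = 2*√17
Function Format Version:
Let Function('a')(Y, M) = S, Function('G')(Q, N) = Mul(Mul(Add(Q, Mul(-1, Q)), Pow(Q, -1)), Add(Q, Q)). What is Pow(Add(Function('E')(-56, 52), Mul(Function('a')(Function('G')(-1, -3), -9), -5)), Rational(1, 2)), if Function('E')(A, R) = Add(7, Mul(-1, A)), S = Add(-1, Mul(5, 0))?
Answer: Mul(2, Pow(17, Rational(1, 2))) ≈ 8.2462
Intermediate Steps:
S = -1 (S = Add(-1, 0) = -1)
Function('G')(Q, N) = 0 (Function('G')(Q, N) = Mul(Mul(0, Pow(Q, -1)), Mul(2, Q)) = Mul(0, Mul(2, Q)) = 0)
Function('a')(Y, M) = -1
Pow(Add(Function('E')(-56, 52), Mul(Function('a')(Function('G')(-1, -3), -9), -5)), Rational(1, 2)) = Pow(Add(Add(7, Mul(-1, -56)), Mul(-1, -5)), Rational(1, 2)) = Pow(Add(Add(7, 56), 5), Rational(1, 2)) = Pow(Add(63, 5), Rational(1, 2)) = Pow(68, Rational(1, 2)) = Mul(2, Pow(17, Rational(1, 2)))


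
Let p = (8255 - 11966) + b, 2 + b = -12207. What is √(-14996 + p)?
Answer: 2*I*√7729 ≈ 175.83*I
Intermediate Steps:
b = -12209 (b = -2 - 12207 = -12209)
p = -15920 (p = (8255 - 11966) - 12209 = -3711 - 12209 = -15920)
√(-14996 + p) = √(-14996 - 15920) = √(-30916) = 2*I*√7729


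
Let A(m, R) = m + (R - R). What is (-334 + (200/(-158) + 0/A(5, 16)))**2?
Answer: 701508196/6241 ≈ 1.1240e+5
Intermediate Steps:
A(m, R) = m (A(m, R) = m + 0 = m)
(-334 + (200/(-158) + 0/A(5, 16)))**2 = (-334 + (200/(-158) + 0/5))**2 = (-334 + (200*(-1/158) + 0*(1/5)))**2 = (-334 + (-100/79 + 0))**2 = (-334 - 100/79)**2 = (-26486/79)**2 = 701508196/6241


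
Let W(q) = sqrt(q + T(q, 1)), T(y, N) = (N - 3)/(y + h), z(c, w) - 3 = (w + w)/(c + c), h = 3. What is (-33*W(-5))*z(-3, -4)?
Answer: -286*I ≈ -286.0*I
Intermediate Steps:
z(c, w) = 3 + w/c (z(c, w) = 3 + (w + w)/(c + c) = 3 + (2*w)/((2*c)) = 3 + (2*w)*(1/(2*c)) = 3 + w/c)
T(y, N) = (-3 + N)/(3 + y) (T(y, N) = (N - 3)/(y + 3) = (-3 + N)/(3 + y))
W(q) = sqrt(q - 2/(3 + q)) (W(q) = sqrt(q + (-3 + 1)/(3 + q)) = sqrt(q - 2/(3 + q)))
(-33*W(-5))*z(-3, -4) = (-33*sqrt(-2 - 5*(3 - 5))*(I*sqrt(2)/2))*(3 - 4/(-3)) = (-33*sqrt(-2 - 5*(-2))*(I*sqrt(2)/2))*(3 - 4*(-1/3)) = (-33*I*sqrt(2)*sqrt(-2 + 10)/2)*(3 + 4/3) = -33*2*I*(13/3) = -66*I*(13/3) = -286*I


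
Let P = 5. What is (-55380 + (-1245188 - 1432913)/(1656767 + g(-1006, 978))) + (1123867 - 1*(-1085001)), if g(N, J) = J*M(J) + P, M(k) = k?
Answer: 5627612758827/2613256 ≈ 2.1535e+6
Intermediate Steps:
g(N, J) = 5 + J**2 (g(N, J) = J*J + 5 = J**2 + 5 = 5 + J**2)
(-55380 + (-1245188 - 1432913)/(1656767 + g(-1006, 978))) + (1123867 - 1*(-1085001)) = (-55380 + (-1245188 - 1432913)/(1656767 + (5 + 978**2))) + (1123867 - 1*(-1085001)) = (-55380 - 2678101/(1656767 + (5 + 956484))) + (1123867 + 1085001) = (-55380 - 2678101/(1656767 + 956489)) + 2208868 = (-55380 - 2678101/2613256) + 2208868 = -144724795381/2613256 + 2208868 = 5627612758827/2613256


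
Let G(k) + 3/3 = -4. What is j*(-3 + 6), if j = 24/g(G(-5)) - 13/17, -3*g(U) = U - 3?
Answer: 420/17 ≈ 24.706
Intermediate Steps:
G(k) = -5 (G(k) = -1 - 4 = -5)
g(U) = 1 - U/3 (g(U) = -(U - 3)/3 = -(-3 + U)/3 = 1 - U/3)
j = 140/17 (j = 24/(1 - ⅓*(-5)) - 13/17 = 24/(1 + 5/3) - 13*1/17 = 24/(8/3) - 13/17 = 24*(3/8) - 13/17 = 9 - 13/17 = 140/17 ≈ 8.2353)
j*(-3 + 6) = 140*(-3 + 6)/17 = (140/17)*3 = 420/17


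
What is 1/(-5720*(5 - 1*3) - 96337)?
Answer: -1/107777 ≈ -9.2784e-6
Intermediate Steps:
1/(-5720*(5 - 1*3) - 96337) = 1/(-5720*(5 - 3) - 96337) = 1/(-5720*2 - 96337) = 1/(-11440 - 96337) = 1/(-107777) = -1/107777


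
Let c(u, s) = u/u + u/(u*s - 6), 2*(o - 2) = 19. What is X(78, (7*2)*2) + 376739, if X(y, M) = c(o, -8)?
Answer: 73841017/196 ≈ 3.7674e+5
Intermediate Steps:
o = 23/2 (o = 2 + (½)*19 = 2 + 19/2 = 23/2 ≈ 11.500)
c(u, s) = 1 + u/(-6 + s*u) (c(u, s) = 1 + u/(s*u - 6) = 1 + u/(-6 + s*u))
X(y, M) = 173/196 (X(y, M) = (-6 + 23/2 - 8*23/2)/(-6 - 8*23/2) = (-6 + 23/2 - 92)/(-6 - 92) = -173/2/(-98) = -1/98*(-173/2) = 173/196)
X(78, (7*2)*2) + 376739 = 173/196 + 376739 = 73841017/196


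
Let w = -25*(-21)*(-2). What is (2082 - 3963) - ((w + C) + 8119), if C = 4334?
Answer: -13284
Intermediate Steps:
w = -1050 (w = 525*(-2) = -1050)
(2082 - 3963) - ((w + C) + 8119) = (2082 - 3963) - ((-1050 + 4334) + 8119) = -1881 - (3284 + 8119) = -1881 - 1*11403 = -1881 - 11403 = -13284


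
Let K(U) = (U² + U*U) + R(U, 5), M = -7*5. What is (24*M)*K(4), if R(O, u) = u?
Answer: -31080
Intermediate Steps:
M = -35
K(U) = 5 + 2*U² (K(U) = (U² + U*U) + 5 = (U² + U²) + 5 = 2*U² + 5 = 5 + 2*U²)
(24*M)*K(4) = (24*(-35))*(5 + 2*4²) = -840*(5 + 2*16) = -840*(5 + 32) = -840*37 = -31080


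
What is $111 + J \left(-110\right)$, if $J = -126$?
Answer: $13971$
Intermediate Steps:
$111 + J \left(-110\right) = 111 - -13860 = 111 + 13860 = 13971$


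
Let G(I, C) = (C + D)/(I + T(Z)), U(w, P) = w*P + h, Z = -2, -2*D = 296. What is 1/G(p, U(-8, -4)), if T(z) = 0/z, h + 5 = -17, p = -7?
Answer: 7/138 ≈ 0.050725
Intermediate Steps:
D = -148 (D = -½*296 = -148)
h = -22 (h = -5 - 17 = -22)
T(z) = 0
U(w, P) = -22 + P*w (U(w, P) = w*P - 22 = P*w - 22 = -22 + P*w)
G(I, C) = (-148 + C)/I (G(I, C) = (C - 148)/(I + 0) = (-148 + C)/I)
1/G(p, U(-8, -4)) = 1/((-148 + (-22 - 4*(-8)))/(-7)) = 1/(-(-148 + (-22 + 32))/7) = 1/(-(-148 + 10)/7) = 1/(-⅐*(-138)) = 1/(138/7) = 7/138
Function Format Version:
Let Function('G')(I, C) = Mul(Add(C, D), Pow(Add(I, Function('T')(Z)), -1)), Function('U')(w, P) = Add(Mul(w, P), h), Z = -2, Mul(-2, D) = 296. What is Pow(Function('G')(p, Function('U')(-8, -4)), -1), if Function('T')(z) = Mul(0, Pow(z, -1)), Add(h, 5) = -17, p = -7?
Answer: Rational(7, 138) ≈ 0.050725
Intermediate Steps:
D = -148 (D = Mul(Rational(-1, 2), 296) = -148)
h = -22 (h = Add(-5, -17) = -22)
Function('T')(z) = 0
Function('U')(w, P) = Add(-22, Mul(P, w)) (Function('U')(w, P) = Add(Mul(w, P), -22) = Add(Mul(P, w), -22) = Add(-22, Mul(P, w)))
Function('G')(I, C) = Mul(Pow(I, -1), Add(-148, C)) (Function('G')(I, C) = Mul(Add(C, -148), Pow(Add(I, 0), -1)) = Mul(Add(-148, C), Pow(I, -1)) = Mul(Pow(I, -1), Add(-148, C)))
Pow(Function('G')(p, Function('U')(-8, -4)), -1) = Pow(Mul(Pow(-7, -1), Add(-148, Add(-22, Mul(-4, -8)))), -1) = Pow(Mul(Rational(-1, 7), Add(-148, Add(-22, 32))), -1) = Pow(Mul(Rational(-1, 7), Add(-148, 10)), -1) = Pow(Mul(Rational(-1, 7), -138), -1) = Pow(Rational(138, 7), -1) = Rational(7, 138)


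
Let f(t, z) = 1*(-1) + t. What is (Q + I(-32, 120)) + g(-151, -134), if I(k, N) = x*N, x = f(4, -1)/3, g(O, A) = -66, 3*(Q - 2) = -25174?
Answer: -25006/3 ≈ -8335.3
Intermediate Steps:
Q = -25168/3 (Q = 2 + (⅓)*(-25174) = 2 - 25174/3 = -25168/3 ≈ -8389.3)
f(t, z) = -1 + t
x = 1 (x = (-1 + 4)/3 = 3*(⅓) = 1)
I(k, N) = N (I(k, N) = 1*N = N)
(Q + I(-32, 120)) + g(-151, -134) = (-25168/3 + 120) - 66 = -24808/3 - 66 = -25006/3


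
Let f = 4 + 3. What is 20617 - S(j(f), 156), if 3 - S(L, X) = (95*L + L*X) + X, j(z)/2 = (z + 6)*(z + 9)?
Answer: 125186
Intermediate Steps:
f = 7
j(z) = 2*(6 + z)*(9 + z) (j(z) = 2*((z + 6)*(z + 9)) = 2*((6 + z)*(9 + z)) = 2*(6 + z)*(9 + z))
S(L, X) = 3 - X - 95*L - L*X (S(L, X) = 3 - ((95*L + L*X) + X) = 3 - (X + 95*L + L*X) = 3 + (-X - 95*L - L*X) = 3 - X - 95*L - L*X)
20617 - S(j(f), 156) = 20617 - (3 - 1*156 - 95*(108 + 2*7**2 + 30*7) - 1*(108 + 2*7**2 + 30*7)*156) = 20617 - (3 - 156 - 95*(108 + 2*49 + 210) - 1*(108 + 2*49 + 210)*156) = 20617 - (3 - 156 - 95*(108 + 98 + 210) - 1*(108 + 98 + 210)*156) = 20617 - (3 - 156 - 95*416 - 1*416*156) = 20617 - (3 - 156 - 39520 - 64896) = 20617 - 1*(-104569) = 20617 + 104569 = 125186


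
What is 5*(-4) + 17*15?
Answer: 235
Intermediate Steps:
5*(-4) + 17*15 = -20 + 255 = 235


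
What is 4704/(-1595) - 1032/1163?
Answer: -7116792/1854985 ≈ -3.8366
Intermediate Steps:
4704/(-1595) - 1032/1163 = 4704*(-1/1595) - 1032*1/1163 = -4704/1595 - 1032/1163 = -7116792/1854985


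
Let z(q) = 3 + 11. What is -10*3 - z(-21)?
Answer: -44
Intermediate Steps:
z(q) = 14
-10*3 - z(-21) = -10*3 - 1*14 = -30 - 14 = -44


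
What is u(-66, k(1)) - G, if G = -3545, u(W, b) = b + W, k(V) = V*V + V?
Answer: 3481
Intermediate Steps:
k(V) = V + V² (k(V) = V² + V = V + V²)
u(W, b) = W + b
u(-66, k(1)) - G = (-66 + 1*(1 + 1)) - 1*(-3545) = (-66 + 1*2) + 3545 = (-66 + 2) + 3545 = -64 + 3545 = 3481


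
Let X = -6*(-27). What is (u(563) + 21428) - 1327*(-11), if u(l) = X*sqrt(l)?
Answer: 36025 + 162*sqrt(563) ≈ 39869.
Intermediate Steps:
X = 162
u(l) = 162*sqrt(l)
(u(563) + 21428) - 1327*(-11) = (162*sqrt(563) + 21428) - 1327*(-11) = (21428 + 162*sqrt(563)) + 14597 = 36025 + 162*sqrt(563)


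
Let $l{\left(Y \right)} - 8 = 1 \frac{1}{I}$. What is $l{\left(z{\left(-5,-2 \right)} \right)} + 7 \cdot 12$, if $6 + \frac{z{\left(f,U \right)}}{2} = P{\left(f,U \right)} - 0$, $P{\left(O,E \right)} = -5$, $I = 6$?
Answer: $\frac{553}{6} \approx 92.167$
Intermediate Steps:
$z{\left(f,U \right)} = -22$ ($z{\left(f,U \right)} = -12 + 2 \left(-5 - 0\right) = -12 + 2 \left(-5 + 0\right) = -12 + 2 \left(-5\right) = -12 - 10 = -22$)
$l{\left(Y \right)} = \frac{49}{6}$ ($l{\left(Y \right)} = 8 + 1 \cdot \frac{1}{6} = 8 + \frac{1}{6} = \frac{49}{6}$)
$l{\left(z{\left(-5,-2 \right)} \right)} + 7 \cdot 12 = \frac{49}{6} + 7 \cdot 12 = \frac{49}{6} + 84 = \frac{553}{6}$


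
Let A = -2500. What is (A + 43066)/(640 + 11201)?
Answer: 13522/3947 ≈ 3.4259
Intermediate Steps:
(A + 43066)/(640 + 11201) = (-2500 + 43066)/(640 + 11201) = 40566/11841 = 40566*(1/11841) = 13522/3947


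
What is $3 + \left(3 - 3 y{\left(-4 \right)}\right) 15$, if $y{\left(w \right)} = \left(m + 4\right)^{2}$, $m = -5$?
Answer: $3$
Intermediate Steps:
$y{\left(w \right)} = 1$ ($y{\left(w \right)} = \left(-5 + 4\right)^{2} = \left(-1\right)^{2} = 1$)
$3 + \left(3 - 3 y{\left(-4 \right)}\right) 15 = 3 + \left(3 - 3\right) 15 = 3 + 0 \cdot 15 = 3 + 0 = 3$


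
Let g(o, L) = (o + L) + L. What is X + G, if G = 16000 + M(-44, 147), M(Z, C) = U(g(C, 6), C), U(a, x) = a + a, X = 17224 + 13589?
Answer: 47131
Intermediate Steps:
g(o, L) = o + 2*L (g(o, L) = (L + o) + L = o + 2*L)
X = 30813
U(a, x) = 2*a
M(Z, C) = 24 + 2*C (M(Z, C) = 2*(C + 2*6) = 2*(C + 12) = 2*(12 + C) = 24 + 2*C)
G = 16318 (G = 16000 + (24 + 2*147) = 16000 + (24 + 294) = 16000 + 318 = 16318)
X + G = 30813 + 16318 = 47131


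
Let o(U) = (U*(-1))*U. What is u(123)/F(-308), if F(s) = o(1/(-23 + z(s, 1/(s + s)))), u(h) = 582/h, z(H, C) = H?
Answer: -21254834/41 ≈ -5.1841e+5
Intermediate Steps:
o(U) = -U² (o(U) = (-U)*U = -U²)
F(s) = -1/(-23 + s)² (F(s) = -(1/(-23 + s))² = -1/(-23 + s)²)
u(123)/F(-308) = (582/123)/((-1/(-23 - 308)²)) = (582*(1/123))/((-1/(-331)²)) = 194/(41*((-1*1/109561))) = 194/(41*(-1/109561)) = (194/41)*(-109561) = -21254834/41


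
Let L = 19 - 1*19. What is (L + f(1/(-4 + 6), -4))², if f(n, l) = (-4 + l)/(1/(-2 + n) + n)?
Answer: 2304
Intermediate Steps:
f(n, l) = (-4 + l)/(n + 1/(-2 + n))
L = 0 (L = 19 - 19 = 0)
(L + f(1/(-4 + 6), -4))² = (0 + (8 - 4/(-4 + 6) - 2*(-4) - 4/(-4 + 6))/(1 + (1/(-4 + 6))² - 2/(-4 + 6)))² = (0 + (8 - 4/2 + 8 - 4/2)/(1 + (1/2)² - 2/2))² = (0 + (8 - 4*½ + 8 - 4*½)/(1 + (½)² - 2*½))² = (0 + (8 - 2 + 8 - 2)/(1 + ¼ - 1))² = (0 + 12/(¼))² = (0 + 4*12)² = (0 + 48)² = 48² = 2304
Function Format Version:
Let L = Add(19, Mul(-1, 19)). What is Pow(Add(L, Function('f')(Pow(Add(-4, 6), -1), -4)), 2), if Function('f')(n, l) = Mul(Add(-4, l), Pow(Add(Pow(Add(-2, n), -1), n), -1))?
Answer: 2304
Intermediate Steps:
Function('f')(n, l) = Mul(Pow(Add(n, Pow(Add(-2, n), -1)), -1), Add(-4, l)) (Function('f')(n, l) = Mul(Add(-4, l), Pow(Add(n, Pow(Add(-2, n), -1)), -1)) = Mul(Pow(Add(n, Pow(Add(-2, n), -1)), -1), Add(-4, l)))
L = 0 (L = Add(19, -19) = 0)
Pow(Add(L, Function('f')(Pow(Add(-4, 6), -1), -4)), 2) = Pow(Add(0, Mul(Pow(Add(1, Pow(Pow(Add(-4, 6), -1), 2), Mul(-2, Pow(Add(-4, 6), -1))), -1), Add(8, Mul(-4, Pow(Add(-4, 6), -1)), Mul(-2, -4), Mul(-4, Pow(Add(-4, 6), -1))))), 2) = Pow(Add(0, Mul(Pow(Add(1, Pow(Pow(2, -1), 2), Mul(-2, Pow(2, -1))), -1), Add(8, Mul(-4, Pow(2, -1)), 8, Mul(-4, Pow(2, -1))))), 2) = Pow(Add(0, Mul(Pow(Add(1, Pow(Rational(1, 2), 2), Mul(-2, Rational(1, 2))), -1), Add(8, Mul(-4, Rational(1, 2)), 8, Mul(-4, Rational(1, 2))))), 2) = Pow(Add(0, Mul(Pow(Add(1, Rational(1, 4), -1), -1), Add(8, -2, 8, -2))), 2) = Pow(Add(0, Mul(Pow(Rational(1, 4), -1), 12)), 2) = Pow(Add(0, Mul(4, 12)), 2) = Pow(Add(0, 48), 2) = Pow(48, 2) = 2304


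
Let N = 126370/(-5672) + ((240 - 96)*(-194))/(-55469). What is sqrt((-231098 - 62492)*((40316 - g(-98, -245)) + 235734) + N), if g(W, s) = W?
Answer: I*sqrt(501575478170118073737613629)/78655042 ≈ 2.8474e+5*I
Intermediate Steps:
N = -3425582269/157310084 (N = 126370*(-1/5672) + (144*(-194))*(-1/55469) = -63185/2836 - 27936*(-1/55469) = -63185/2836 + 27936/55469 = -3425582269/157310084 ≈ -21.776)
sqrt((-231098 - 62492)*((40316 - g(-98, -245)) + 235734) + N) = sqrt((-231098 - 62492)*((40316 - 1*(-98)) + 235734) - 3425582269/157310084) = sqrt(-293590*((40316 + 98) + 235734) - 3425582269/157310084) = sqrt(-293590*(40414 + 235734) - 3425582269/157310084) = sqrt(-293590*276148 - 3425582269/157310084) = sqrt(-81074291320 - 3425582269/157310084) = sqrt(-12753803581215253149/157310084) = I*sqrt(501575478170118073737613629)/78655042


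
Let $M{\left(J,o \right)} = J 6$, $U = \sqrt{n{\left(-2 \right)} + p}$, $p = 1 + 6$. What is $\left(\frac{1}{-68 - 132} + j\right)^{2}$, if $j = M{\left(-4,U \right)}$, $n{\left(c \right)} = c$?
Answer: $\frac{23049601}{40000} \approx 576.24$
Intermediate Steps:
$p = 7$
$U = \sqrt{5}$ ($U = \sqrt{-2 + 7} = \sqrt{5} \approx 2.2361$)
$M{\left(J,o \right)} = 6 J$
$j = -24$ ($j = 6 \left(-4\right) = -24$)
$\left(\frac{1}{-68 - 132} + j\right)^{2} = \left(\frac{1}{-68 - 132} - 24\right)^{2} = \left(\frac{1}{-200} - 24\right)^{2} = \left(- \frac{1}{200} - 24\right)^{2} = \left(- \frac{4801}{200}\right)^{2} = \frac{23049601}{40000}$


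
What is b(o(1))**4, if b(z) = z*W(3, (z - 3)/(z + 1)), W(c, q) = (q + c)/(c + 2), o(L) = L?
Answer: 16/625 ≈ 0.025600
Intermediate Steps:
W(c, q) = (c + q)/(2 + c)
b(z) = z*(3/5 + (-3 + z)/(5*(1 + z))) (b(z) = z*((3 + (z - 3)/(z + 1))/(2 + 3)) = z*((3 + (-3 + z)/(1 + z))/5) = z*(3/5 + (-3 + z)/(5*(1 + z))))
b(o(1))**4 = ((4/5)*1**2/(1 + 1))**4 = ((4/5)*1/2)**4 = ((4/5)*1*(1/2))**4 = (2/5)**4 = 16/625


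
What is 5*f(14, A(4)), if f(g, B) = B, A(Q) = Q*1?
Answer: 20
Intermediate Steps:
A(Q) = Q
5*f(14, A(4)) = 5*4 = 20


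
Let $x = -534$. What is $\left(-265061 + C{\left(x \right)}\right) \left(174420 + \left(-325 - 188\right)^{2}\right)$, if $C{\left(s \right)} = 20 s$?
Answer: $-120661228449$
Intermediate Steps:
$\left(-265061 + C{\left(x \right)}\right) \left(174420 + \left(-325 - 188\right)^{2}\right) = \left(-265061 + 20 \left(-534\right)\right) \left(174420 + \left(-325 - 188\right)^{2}\right) = \left(-265061 - 10680\right) \left(174420 + \left(-513\right)^{2}\right) = - 275741 \left(174420 + 263169\right) = \left(-275741\right) 437589 = -120661228449$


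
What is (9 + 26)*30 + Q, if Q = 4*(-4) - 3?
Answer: 1031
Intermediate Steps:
Q = -19 (Q = -16 - 3 = -19)
(9 + 26)*30 + Q = (9 + 26)*30 - 19 = 35*30 - 19 = 1050 - 19 = 1031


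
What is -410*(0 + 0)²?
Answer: 0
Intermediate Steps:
-410*(0 + 0)² = -410*0² = -410*0 = 0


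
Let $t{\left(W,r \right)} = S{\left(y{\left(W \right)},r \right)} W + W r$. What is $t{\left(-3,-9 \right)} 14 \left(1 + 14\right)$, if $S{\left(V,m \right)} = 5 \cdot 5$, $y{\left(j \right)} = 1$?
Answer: $-10080$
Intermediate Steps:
$S{\left(V,m \right)} = 25$
$t{\left(W,r \right)} = 25 W + W r$
$t{\left(-3,-9 \right)} 14 \left(1 + 14\right) = - 3 \left(25 - 9\right) 14 \left(1 + 14\right) = \left(-3\right) 16 \cdot 14 \cdot 15 = \left(-48\right) 210 = -10080$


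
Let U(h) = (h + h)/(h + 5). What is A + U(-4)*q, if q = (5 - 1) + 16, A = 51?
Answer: -109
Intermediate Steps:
U(h) = 2*h/(5 + h) (U(h) = (2*h)/(5 + h) = 2*h/(5 + h))
q = 20 (q = 4 + 16 = 20)
A + U(-4)*q = 51 + (2*(-4)/(5 - 4))*20 = 51 + (2*(-4)/1)*20 = 51 + (2*(-4)*1)*20 = 51 - 8*20 = 51 - 160 = -109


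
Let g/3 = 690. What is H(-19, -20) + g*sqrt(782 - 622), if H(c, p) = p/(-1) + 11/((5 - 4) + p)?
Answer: 369/19 + 8280*sqrt(10) ≈ 26203.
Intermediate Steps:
g = 2070 (g = 3*690 = 2070)
H(c, p) = -p + 11/(1 + p) (H(c, p) = p*(-1) + 11/(1 + p) = -p + 11/(1 + p))
H(-19, -20) + g*sqrt(782 - 622) = (11 - 1*(-20) - 1*(-20)**2)/(1 - 20) + 2070*sqrt(782 - 622) = (11 + 20 - 1*400)/(-19) + 2070*sqrt(160) = -(11 + 20 - 400)/19 + 2070*(4*sqrt(10)) = -1/19*(-369) + 8280*sqrt(10) = 369/19 + 8280*sqrt(10)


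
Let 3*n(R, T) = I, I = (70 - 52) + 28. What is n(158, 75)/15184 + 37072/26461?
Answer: 844960475/602675736 ≈ 1.4020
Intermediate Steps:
I = 46 (I = 18 + 28 = 46)
n(R, T) = 46/3 (n(R, T) = (1/3)*46 = 46/3)
n(158, 75)/15184 + 37072/26461 = (46/3)/15184 + 37072/26461 = (46/3)*(1/15184) + 37072*(1/26461) = 23/22776 + 37072/26461 = 844960475/602675736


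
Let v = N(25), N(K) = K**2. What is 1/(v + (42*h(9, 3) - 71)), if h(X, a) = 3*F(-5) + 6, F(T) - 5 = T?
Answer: 1/806 ≈ 0.0012407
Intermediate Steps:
F(T) = 5 + T
h(X, a) = 6 (h(X, a) = 3*(5 - 5) + 6 = 3*0 + 6 = 0 + 6 = 6)
v = 625 (v = 25**2 = 625)
1/(v + (42*h(9, 3) - 71)) = 1/(625 + (42*6 - 71)) = 1/(625 + (252 - 71)) = 1/(625 + 181) = 1/806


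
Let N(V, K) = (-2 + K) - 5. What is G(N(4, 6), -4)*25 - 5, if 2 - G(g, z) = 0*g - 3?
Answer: 120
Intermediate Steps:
N(V, K) = -7 + K
G(g, z) = 5 (G(g, z) = 2 - (0*g - 3) = 2 - (0 - 3) = 2 - 1*(-3) = 2 + 3 = 5)
G(N(4, 6), -4)*25 - 5 = 5*25 - 5 = 125 - 5 = 120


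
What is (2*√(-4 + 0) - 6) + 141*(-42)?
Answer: -5928 + 4*I ≈ -5928.0 + 4.0*I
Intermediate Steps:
(2*√(-4 + 0) - 6) + 141*(-42) = (2*√(-4) - 6) - 5922 = (2*(2*I) - 6) - 5922 = (4*I - 6) - 5922 = (-6 + 4*I) - 5922 = -5928 + 4*I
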